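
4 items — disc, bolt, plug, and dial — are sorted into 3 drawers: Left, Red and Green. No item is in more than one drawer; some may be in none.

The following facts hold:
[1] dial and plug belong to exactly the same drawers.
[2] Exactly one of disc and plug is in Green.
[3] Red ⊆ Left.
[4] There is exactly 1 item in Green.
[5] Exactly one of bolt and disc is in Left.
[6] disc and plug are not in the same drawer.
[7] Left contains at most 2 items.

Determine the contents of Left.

Left = {bolt}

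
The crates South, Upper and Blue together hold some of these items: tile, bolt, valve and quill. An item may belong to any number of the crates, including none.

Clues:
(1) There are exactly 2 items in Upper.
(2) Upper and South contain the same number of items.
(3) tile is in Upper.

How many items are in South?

2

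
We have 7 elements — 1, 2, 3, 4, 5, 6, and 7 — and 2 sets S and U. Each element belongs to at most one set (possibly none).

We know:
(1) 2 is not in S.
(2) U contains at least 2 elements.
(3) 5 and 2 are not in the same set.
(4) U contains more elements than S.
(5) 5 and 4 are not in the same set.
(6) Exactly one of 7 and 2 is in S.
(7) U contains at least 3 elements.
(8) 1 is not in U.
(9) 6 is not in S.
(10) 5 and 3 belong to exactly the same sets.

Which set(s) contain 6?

6: U

From (1): 2 ∉ S.
From (8): 1 ∉ U.
From (9): 6 ∉ S.
(6) (exactly one): 7 ∈ S.
Suppose 6 ∉ U: no assignment then satisfies all the clues, so 6 ∈ U.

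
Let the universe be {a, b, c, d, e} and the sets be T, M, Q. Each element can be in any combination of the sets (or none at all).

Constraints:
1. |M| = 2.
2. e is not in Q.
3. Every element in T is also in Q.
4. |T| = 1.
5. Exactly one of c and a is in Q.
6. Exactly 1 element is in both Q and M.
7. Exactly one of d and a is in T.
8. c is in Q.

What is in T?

T = {d}

From (2): e ∉ Q.
From (8): c ∈ Q.
(3) contrapositive: e ∉ T.
(5) (exactly one): a ∉ Q.
(3) contrapositive: a ∉ T.
(7) (exactly one): d ∈ T.
(3) with d ∈ T: d ∈ Q.
(4): T already has 1, so the rest are out.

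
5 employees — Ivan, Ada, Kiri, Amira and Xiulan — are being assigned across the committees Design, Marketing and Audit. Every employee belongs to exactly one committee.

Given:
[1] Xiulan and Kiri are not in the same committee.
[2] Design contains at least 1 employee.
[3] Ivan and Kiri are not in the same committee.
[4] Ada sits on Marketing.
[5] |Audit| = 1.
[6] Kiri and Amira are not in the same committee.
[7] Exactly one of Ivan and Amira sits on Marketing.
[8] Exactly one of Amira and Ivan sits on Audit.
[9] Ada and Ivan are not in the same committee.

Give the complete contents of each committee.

From (4): Ada ∈ Marketing.
(9): Ivan ∉ Marketing.
(7) (exactly one): Amira ∈ Marketing.
(8) (exactly one): Ivan ∈ Audit.
(3): Kiri ∉ Audit.
(5): Audit already has 1, so the rest are out.
(6): Kiri ∉ Marketing.
Only one committee left: Kiri ∈ Design.
(1): Xiulan ∉ Design.
Only one committee left: Xiulan ∈ Marketing.

Design = {Kiri}; Marketing = {Ada, Amira, Xiulan}; Audit = {Ivan}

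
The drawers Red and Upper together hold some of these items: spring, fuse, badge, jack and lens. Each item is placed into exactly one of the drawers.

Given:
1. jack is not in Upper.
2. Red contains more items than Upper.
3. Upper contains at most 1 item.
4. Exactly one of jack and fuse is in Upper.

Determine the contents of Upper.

From (1): jack ∉ Upper.
(4) (exactly one): fuse ∈ Upper.
Only one drawer left: jack ∈ Red.
(3): Upper already has 1, so the rest are out.
Only one drawer left: spring ∈ Red.
Only one drawer left: badge ∈ Red.
Only one drawer left: lens ∈ Red.

Upper = {fuse}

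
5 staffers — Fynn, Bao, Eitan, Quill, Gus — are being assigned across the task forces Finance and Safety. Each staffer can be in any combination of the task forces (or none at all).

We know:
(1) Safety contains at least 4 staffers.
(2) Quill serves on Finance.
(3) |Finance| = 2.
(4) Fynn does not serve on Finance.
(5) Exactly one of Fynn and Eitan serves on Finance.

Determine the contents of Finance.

From (2): Quill ∈ Finance.
From (4): Fynn ∉ Finance.
(5) (exactly one): Eitan ∈ Finance.
(3): Finance already has 2, so the rest are out.

Finance = {Eitan, Quill}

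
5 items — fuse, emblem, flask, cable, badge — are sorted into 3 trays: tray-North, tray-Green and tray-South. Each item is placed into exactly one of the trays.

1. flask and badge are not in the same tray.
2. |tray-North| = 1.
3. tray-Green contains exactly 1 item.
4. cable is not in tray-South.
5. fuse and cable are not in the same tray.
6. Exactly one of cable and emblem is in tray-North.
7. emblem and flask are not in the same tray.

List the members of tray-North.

tray-North = {cable}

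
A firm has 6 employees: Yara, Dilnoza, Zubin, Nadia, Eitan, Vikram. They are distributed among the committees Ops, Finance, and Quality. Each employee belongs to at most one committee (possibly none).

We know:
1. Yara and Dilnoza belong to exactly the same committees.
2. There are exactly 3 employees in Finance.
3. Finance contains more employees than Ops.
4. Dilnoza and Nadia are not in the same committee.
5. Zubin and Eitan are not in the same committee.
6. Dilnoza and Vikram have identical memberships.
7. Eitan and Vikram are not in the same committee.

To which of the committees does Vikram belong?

Vikram: Finance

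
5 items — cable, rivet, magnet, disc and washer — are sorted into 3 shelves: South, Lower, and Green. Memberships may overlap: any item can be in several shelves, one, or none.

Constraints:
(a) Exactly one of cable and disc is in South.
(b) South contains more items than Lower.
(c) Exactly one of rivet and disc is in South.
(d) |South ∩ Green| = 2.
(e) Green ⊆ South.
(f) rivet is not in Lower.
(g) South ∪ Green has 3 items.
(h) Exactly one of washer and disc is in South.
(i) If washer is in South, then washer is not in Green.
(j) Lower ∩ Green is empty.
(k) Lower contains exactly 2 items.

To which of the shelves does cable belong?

From (f): rivet ∉ Lower.
Suppose cable ∉ South: no assignment then satisfies all the clues, so cable ∈ South.

cable: Green, South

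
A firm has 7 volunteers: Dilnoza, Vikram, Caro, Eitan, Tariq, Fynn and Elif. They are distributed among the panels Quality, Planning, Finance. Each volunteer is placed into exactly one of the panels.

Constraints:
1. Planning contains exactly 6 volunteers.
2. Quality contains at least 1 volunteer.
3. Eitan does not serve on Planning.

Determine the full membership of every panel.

From (3): Eitan ∉ Planning.
(1): only 6 candidates remain for Planning, so all are in.
(2): only 1 candidates remain for Quality, so all are in.

Quality = {Eitan}; Planning = {Caro, Dilnoza, Elif, Fynn, Tariq, Vikram}; Finance = {}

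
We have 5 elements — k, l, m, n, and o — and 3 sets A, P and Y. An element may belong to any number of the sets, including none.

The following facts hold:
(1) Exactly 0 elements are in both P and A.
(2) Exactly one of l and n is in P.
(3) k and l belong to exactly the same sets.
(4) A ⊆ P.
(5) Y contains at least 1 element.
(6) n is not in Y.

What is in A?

From (6): n ∉ Y.
Suppose k ∈ A: no assignment then satisfies all the clues, so k ∉ A.

A = {}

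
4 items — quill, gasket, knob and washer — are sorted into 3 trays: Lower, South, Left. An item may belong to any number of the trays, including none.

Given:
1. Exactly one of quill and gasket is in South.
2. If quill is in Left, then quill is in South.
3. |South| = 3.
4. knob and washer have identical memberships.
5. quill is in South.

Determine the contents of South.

From (5): quill ∈ South.
(1) (exactly one): gasket ∉ South.
(3): only 3 candidates remain for South, so all are in.

South = {knob, quill, washer}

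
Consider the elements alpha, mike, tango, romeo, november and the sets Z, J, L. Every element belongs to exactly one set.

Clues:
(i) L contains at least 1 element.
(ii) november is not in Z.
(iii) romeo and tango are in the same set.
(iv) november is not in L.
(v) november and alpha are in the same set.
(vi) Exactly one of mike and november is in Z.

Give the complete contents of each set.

Z = {mike}; J = {alpha, november}; L = {romeo, tango}

From (ii): november ∉ Z.
From (iv): november ∉ L.
(v): alpha matches november: alpha ∉ Z.
(v): alpha matches november: alpha ∉ L.
(vi) (exactly one): mike ∈ Z.
Only one set left: alpha ∈ J.
Only one set left: november ∈ J.
Suppose tango ∈ Z: no assignment then satisfies all the clues, so tango ∉ Z.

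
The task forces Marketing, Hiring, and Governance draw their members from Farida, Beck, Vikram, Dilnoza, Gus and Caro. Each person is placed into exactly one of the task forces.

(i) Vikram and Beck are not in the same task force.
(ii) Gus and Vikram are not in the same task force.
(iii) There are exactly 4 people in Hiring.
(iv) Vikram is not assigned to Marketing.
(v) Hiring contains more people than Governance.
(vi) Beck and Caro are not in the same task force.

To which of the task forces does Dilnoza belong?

Dilnoza: Hiring

From (iv): Vikram ∉ Marketing.
Suppose Dilnoza ∈ Marketing: no assignment then satisfies all the clues, so Dilnoza ∉ Marketing.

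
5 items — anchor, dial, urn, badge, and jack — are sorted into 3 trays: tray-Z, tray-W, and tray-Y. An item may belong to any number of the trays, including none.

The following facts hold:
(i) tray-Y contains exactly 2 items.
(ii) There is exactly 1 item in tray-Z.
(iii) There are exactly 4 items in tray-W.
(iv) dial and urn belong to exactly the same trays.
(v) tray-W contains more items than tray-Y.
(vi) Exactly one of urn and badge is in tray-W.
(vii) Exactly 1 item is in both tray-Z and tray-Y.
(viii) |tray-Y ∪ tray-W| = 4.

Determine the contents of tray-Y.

tray-Y = {anchor, jack}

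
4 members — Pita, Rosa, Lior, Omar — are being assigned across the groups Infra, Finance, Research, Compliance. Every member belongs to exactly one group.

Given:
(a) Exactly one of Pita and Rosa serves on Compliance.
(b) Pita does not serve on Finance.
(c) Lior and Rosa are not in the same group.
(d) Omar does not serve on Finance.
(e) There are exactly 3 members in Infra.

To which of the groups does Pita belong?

From (b): Pita ∉ Finance.
From (d): Omar ∉ Finance.
Suppose Pita ∉ Infra: no assignment then satisfies all the clues, so Pita ∈ Infra.

Pita: Infra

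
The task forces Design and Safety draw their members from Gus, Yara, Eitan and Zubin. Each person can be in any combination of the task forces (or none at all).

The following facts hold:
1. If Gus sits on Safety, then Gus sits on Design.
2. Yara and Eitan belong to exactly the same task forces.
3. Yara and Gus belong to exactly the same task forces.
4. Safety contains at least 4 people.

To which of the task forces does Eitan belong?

(4): only 4 candidates remain for Safety, so all are in.
(1): Gus ∈ Design.
(3): Yara matches Gus: Yara ∈ Design.
(2): Eitan matches Yara: Eitan ∈ Design.

Eitan: Design, Safety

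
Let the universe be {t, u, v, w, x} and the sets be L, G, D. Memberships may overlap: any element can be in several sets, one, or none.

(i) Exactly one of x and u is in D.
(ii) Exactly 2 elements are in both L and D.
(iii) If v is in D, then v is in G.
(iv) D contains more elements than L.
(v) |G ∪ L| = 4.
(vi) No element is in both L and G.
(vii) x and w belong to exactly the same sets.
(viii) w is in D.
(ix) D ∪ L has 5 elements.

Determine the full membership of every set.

L = {u, w, x}; G = {v}; D = {t, v, w, x}

From (viii): w ∈ D.
(vii): x matches w: x ∈ D.
(i) (exactly one): u ∉ D.
Suppose t ∈ L: no assignment then satisfies all the clues, so t ∉ L.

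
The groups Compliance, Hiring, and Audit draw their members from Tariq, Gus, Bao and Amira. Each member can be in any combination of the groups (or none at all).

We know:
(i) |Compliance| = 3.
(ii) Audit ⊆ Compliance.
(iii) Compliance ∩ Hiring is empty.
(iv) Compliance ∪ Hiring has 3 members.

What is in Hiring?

Hiring = {}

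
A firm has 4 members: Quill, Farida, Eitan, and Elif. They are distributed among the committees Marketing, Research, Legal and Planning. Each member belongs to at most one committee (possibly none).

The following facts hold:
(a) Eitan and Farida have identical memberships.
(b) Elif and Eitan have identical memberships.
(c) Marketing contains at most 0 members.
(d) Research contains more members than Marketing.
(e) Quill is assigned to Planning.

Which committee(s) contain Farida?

Farida: Research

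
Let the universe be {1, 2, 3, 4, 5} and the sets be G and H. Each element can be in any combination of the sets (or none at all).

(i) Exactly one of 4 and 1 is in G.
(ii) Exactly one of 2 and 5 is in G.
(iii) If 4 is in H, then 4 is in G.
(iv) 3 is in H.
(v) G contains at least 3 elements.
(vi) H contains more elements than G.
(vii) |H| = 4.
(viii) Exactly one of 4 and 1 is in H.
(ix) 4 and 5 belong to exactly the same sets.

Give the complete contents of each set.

G = {3, 4, 5}; H = {2, 3, 4, 5}

From (iv): 3 ∈ H.
Suppose 1 ∈ G: no assignment then satisfies all the clues, so 1 ∉ G.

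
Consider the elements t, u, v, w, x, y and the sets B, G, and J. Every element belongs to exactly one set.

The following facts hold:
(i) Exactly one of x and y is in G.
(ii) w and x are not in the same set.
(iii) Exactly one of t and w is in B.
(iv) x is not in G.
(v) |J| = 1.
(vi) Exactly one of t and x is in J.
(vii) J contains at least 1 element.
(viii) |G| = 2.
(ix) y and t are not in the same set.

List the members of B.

B = {t, u, v}

From (iv): x ∉ G.
(i) (exactly one): y ∈ G.
(ix): t ∉ G.
Suppose t ∉ B: no assignment then satisfies all the clues, so t ∈ B.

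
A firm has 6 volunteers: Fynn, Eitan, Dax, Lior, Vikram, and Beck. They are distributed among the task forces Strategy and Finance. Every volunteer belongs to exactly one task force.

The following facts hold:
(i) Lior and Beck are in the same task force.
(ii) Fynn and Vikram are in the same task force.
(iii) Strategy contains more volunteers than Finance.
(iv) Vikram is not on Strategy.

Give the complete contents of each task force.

Strategy = {Beck, Dax, Eitan, Lior}; Finance = {Fynn, Vikram}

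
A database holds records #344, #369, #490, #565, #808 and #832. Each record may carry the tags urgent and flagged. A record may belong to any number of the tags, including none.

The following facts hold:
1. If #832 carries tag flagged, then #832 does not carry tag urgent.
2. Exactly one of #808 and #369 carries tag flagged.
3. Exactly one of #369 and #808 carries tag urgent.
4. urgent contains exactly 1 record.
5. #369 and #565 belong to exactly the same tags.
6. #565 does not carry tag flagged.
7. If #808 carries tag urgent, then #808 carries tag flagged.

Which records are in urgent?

urgent = {#808}

From (6): #565 ∉ flagged.
(5): #369 matches #565: #369 ∉ flagged.
(2) (exactly one): #808 ∈ flagged.
Suppose #344 ∈ urgent: no assignment then satisfies all the clues, so #344 ∉ urgent.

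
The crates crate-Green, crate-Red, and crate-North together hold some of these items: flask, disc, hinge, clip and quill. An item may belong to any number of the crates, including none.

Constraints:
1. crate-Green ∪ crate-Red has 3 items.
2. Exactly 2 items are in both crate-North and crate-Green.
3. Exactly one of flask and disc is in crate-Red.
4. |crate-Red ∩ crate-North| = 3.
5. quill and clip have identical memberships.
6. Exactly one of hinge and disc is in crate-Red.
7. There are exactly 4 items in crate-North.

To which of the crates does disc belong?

disc: crate-North, crate-Red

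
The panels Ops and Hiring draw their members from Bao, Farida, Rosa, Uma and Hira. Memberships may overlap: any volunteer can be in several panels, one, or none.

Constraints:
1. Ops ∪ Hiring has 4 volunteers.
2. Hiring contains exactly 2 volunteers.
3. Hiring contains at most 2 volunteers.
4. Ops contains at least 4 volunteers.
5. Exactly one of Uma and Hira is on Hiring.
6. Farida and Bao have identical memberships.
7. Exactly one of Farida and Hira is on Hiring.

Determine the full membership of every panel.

Ops = {Bao, Farida, Hira, Rosa}; Hiring = {Hira, Rosa}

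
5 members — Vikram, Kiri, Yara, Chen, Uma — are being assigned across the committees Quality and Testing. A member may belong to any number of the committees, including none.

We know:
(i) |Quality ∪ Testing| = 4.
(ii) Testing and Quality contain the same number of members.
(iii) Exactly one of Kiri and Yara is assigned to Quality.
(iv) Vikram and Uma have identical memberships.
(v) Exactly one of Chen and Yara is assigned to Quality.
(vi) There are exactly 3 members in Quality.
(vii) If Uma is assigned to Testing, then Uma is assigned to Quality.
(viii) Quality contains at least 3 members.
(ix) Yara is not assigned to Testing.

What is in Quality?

From (ix): Yara ∉ Testing.
Suppose Vikram ∉ Quality: no assignment then satisfies all the clues, so Vikram ∈ Quality.

Quality = {Uma, Vikram, Yara}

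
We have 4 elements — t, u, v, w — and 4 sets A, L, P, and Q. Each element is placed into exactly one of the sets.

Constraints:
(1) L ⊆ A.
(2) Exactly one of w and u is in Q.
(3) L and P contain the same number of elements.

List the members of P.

P = {}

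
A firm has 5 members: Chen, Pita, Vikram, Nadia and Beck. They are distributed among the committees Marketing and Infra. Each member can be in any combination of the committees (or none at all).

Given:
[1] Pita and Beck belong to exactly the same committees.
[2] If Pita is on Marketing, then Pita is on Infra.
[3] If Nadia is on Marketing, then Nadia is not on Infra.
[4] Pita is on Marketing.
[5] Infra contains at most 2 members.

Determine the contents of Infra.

Infra = {Beck, Pita}

From (4): Pita ∈ Marketing.
(1): Beck matches Pita: Beck ∈ Marketing.
(2): Pita ∈ Infra.
(1): Beck matches Pita: Beck ∈ Infra.
(5): Infra already has 2, so the rest are out.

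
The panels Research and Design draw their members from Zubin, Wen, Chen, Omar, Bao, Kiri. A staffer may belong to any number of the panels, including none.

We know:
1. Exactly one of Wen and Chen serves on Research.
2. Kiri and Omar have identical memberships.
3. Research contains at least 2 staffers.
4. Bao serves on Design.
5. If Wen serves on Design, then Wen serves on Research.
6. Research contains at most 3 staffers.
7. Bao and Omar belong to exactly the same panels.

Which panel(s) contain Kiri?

Kiri: Design

From (4): Bao ∈ Design.
(7): Omar matches Bao: Omar ∈ Design.
(2): Kiri matches Omar: Kiri ∈ Design.
Suppose Kiri ∈ Research: no assignment then satisfies all the clues, so Kiri ∉ Research.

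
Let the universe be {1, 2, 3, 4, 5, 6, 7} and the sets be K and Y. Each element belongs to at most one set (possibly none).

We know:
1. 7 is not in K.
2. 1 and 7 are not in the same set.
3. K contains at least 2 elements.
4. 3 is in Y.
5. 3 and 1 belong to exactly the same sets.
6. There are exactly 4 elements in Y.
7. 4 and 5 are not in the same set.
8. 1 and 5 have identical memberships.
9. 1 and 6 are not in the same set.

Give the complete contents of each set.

K = {4, 6}; Y = {1, 2, 3, 5}

From (1): 7 ∉ K.
From (4): 3 ∈ Y.
(5): 1 matches 3: 1 ∉ K.
(5): 1 matches 3: 1 ∈ Y.
(8): 5 matches 1: 5 ∉ K.
(8): 5 matches 1: 5 ∈ Y.
(9): 6 ∉ Y.
(2): 7 ∉ Y.
(7): 4 ∉ Y.
(6): only 4 candidates remain for Y, so all are in.
(3): only 2 candidates remain for K, so all are in.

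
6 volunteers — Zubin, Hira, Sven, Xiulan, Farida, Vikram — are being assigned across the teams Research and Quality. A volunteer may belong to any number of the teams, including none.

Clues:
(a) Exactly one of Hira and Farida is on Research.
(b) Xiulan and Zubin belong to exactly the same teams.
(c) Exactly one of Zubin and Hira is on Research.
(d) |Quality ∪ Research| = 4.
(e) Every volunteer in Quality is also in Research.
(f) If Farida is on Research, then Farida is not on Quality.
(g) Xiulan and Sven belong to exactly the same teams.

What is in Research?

Research = {Farida, Sven, Xiulan, Zubin}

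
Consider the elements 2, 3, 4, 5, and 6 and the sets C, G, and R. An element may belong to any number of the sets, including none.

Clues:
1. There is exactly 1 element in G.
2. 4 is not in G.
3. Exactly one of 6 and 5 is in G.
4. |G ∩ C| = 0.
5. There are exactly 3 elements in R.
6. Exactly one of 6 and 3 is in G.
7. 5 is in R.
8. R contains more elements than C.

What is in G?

G = {6}

From (2): 4 ∉ G.
From (7): 5 ∈ R.
Suppose 2 ∈ G: no assignment then satisfies all the clues, so 2 ∉ G.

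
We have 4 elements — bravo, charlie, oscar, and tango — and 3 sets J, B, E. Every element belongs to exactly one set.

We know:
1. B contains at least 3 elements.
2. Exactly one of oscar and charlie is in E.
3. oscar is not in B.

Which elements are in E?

E = {oscar}

From (3): oscar ∉ B.
(1): only 3 candidates remain for B, so all are in.
(2) (exactly one): oscar ∈ E.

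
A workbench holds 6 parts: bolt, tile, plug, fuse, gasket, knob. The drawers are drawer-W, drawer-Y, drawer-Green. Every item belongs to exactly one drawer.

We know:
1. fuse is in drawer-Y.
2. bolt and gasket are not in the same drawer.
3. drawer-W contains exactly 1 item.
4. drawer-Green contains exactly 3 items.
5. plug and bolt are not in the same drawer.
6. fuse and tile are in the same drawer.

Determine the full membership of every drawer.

drawer-W = {bolt}; drawer-Y = {fuse, tile}; drawer-Green = {gasket, knob, plug}

From (1): fuse ∈ drawer-Y.
(6): tile matches fuse: tile ∉ drawer-W.
(6): tile matches fuse: tile ∈ drawer-Y.
Suppose bolt ∉ drawer-W: no assignment then satisfies all the clues, so bolt ∈ drawer-W.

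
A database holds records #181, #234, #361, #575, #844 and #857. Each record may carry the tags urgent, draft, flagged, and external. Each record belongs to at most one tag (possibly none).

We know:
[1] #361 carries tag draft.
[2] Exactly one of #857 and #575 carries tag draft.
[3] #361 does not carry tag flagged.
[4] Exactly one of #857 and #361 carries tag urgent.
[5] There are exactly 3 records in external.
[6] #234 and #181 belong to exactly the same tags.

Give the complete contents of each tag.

From (1): #361 ∈ draft.
(4) (exactly one): #857 ∈ urgent.
(2) (exactly one): #575 ∈ draft.
(5): only 3 candidates remain for external, so all are in.

urgent = {#857}; draft = {#361, #575}; flagged = {}; external = {#181, #234, #844}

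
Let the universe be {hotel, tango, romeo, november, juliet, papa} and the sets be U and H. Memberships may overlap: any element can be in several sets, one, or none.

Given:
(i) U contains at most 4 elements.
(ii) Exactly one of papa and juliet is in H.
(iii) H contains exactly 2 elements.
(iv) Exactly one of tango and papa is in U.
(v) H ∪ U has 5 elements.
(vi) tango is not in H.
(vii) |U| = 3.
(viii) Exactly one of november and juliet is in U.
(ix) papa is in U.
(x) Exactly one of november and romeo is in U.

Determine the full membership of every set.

U = {hotel, november, papa}; H = {juliet, romeo}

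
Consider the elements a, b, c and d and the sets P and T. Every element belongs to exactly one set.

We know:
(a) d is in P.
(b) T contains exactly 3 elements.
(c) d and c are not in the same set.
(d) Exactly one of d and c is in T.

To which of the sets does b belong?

From (a): d ∈ P.
(b): only 3 candidates remain for T, so all are in.

b: T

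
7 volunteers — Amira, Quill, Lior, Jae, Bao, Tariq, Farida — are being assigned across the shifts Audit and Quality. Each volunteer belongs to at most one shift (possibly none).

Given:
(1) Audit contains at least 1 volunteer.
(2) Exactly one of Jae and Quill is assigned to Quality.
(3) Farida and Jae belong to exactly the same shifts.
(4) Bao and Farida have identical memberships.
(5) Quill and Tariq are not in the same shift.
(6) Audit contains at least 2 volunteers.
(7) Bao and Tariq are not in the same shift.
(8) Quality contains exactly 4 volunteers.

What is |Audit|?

2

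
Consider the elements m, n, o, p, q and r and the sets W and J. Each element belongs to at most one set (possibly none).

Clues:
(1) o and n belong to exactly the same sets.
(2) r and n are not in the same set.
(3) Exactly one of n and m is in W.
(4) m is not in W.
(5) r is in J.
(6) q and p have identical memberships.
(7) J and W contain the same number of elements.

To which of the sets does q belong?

From (4): m ∉ W.
From (5): r ∈ J.
(2): n ∉ J.
(3) (exactly one): n ∈ W.
(1): o matches n: o ∈ W.
Suppose q ∈ W: no assignment then satisfies all the clues, so q ∉ W.

q: none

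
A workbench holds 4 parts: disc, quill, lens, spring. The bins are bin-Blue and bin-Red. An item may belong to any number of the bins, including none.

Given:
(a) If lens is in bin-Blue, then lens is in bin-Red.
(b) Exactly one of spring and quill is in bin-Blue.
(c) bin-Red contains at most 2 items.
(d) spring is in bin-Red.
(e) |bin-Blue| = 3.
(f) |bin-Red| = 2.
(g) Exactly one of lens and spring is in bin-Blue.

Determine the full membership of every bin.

From (d): spring ∈ bin-Red.
Suppose disc ∉ bin-Blue: no assignment then satisfies all the clues, so disc ∈ bin-Blue.

bin-Blue = {disc, lens, quill}; bin-Red = {lens, spring}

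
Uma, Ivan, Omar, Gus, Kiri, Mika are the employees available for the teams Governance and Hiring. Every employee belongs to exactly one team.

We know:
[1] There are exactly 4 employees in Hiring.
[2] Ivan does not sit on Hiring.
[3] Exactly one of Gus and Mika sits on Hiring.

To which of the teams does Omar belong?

Omar: Hiring

From (2): Ivan ∉ Hiring.
Only one team left: Ivan ∈ Governance.
Suppose Omar ∈ Governance: no assignment then satisfies all the clues, so Omar ∉ Governance.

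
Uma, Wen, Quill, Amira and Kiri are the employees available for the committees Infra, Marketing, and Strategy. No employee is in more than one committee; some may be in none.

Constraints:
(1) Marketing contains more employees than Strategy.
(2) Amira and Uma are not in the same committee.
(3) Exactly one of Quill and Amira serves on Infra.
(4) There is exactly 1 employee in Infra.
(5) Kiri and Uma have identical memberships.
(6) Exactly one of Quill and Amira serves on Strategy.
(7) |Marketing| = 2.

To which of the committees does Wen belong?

Wen: none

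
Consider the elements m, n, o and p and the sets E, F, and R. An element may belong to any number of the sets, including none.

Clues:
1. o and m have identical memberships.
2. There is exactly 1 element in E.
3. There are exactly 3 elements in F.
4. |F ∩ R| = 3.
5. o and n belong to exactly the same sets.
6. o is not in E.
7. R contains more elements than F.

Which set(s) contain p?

p: E, R

From (6): o ∉ E.
(1): m matches o: m ∉ E.
(5): n matches o: n ∉ E.
(2): only 1 candidates remain for E, so all are in.
Suppose p ∈ F: no assignment then satisfies all the clues, so p ∉ F.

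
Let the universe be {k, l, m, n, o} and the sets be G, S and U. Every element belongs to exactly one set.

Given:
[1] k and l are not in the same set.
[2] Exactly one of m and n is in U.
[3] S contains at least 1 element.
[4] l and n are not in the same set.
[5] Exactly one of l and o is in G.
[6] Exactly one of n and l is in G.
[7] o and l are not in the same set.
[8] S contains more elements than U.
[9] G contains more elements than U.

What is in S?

S = {k, o}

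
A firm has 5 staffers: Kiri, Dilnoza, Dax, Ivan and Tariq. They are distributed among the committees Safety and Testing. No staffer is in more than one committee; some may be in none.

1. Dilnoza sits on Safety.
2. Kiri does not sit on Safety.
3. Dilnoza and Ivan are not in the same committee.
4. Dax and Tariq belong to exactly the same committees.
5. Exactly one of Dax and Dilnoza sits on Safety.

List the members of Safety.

From (1): Dilnoza ∈ Safety.
From (2): Kiri ∉ Safety.
(3): Ivan ∉ Safety.
(5) (exactly one): Dax ∉ Safety.
(4): Tariq matches Dax: Tariq ∉ Safety.

Safety = {Dilnoza}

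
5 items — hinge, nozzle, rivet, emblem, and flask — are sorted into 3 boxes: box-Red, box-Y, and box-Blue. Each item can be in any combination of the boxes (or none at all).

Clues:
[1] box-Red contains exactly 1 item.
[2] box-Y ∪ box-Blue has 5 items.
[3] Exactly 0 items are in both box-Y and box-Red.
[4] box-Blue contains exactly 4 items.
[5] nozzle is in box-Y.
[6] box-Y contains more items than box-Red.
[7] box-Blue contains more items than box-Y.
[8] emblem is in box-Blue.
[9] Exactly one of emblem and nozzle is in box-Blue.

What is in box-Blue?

From (5): nozzle ∈ box-Y.
From (8): emblem ∈ box-Blue.
(9) (exactly one): nozzle ∉ box-Blue.
(4): only 4 candidates remain for box-Blue, so all are in.

box-Blue = {emblem, flask, hinge, rivet}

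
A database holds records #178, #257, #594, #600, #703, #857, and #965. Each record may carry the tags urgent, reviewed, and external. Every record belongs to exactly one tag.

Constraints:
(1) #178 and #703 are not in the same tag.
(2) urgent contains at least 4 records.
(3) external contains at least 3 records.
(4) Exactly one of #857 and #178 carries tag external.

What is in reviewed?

reviewed = {}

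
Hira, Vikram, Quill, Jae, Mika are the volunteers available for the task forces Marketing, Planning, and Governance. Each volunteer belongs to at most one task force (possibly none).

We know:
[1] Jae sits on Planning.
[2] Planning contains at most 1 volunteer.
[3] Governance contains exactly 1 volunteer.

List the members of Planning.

From (1): Jae ∈ Planning.
(2): Planning already has 1, so the rest are out.

Planning = {Jae}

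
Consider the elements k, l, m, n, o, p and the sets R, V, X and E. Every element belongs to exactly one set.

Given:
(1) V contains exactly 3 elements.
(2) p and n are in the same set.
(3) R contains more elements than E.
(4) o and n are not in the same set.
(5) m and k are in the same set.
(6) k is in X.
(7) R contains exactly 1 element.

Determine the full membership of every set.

From (6): k ∈ X.
(5): m matches k: m ∉ R.
(5): m matches k: m ∉ V.
(5): m matches k: m ∈ X.
Suppose l ∈ R: no assignment then satisfies all the clues, so l ∉ R.

R = {o}; V = {l, n, p}; X = {k, m}; E = {}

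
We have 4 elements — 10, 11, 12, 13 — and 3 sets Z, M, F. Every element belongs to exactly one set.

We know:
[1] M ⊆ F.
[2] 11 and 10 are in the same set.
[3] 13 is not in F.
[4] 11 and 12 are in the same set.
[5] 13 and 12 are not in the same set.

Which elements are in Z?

Z = {13}

From (3): 13 ∉ F.
(1) contrapositive: 13 ∉ M.
Only one set left: 13 ∈ Z.
(5): 12 ∉ Z.
(4): 11 matches 12: 11 ∉ Z.
(2): 10 matches 11: 10 ∉ Z.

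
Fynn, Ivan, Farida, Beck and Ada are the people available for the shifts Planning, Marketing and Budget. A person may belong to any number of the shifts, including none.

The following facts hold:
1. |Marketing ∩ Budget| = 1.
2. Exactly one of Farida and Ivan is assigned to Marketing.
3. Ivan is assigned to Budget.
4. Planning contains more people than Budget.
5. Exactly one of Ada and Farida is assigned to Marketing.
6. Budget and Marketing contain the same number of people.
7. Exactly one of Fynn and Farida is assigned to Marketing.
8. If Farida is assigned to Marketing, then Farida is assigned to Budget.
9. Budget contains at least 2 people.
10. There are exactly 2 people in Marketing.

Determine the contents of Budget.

Budget = {Farida, Ivan}

From (3): Ivan ∈ Budget.
Suppose Fynn ∈ Budget: no assignment then satisfies all the clues, so Fynn ∉ Budget.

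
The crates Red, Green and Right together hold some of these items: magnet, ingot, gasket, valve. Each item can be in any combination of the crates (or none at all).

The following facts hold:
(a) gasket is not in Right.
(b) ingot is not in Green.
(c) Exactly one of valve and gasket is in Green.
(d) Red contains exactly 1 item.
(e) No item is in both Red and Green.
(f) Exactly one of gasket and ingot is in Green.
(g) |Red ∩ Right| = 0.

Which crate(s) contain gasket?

From (a): gasket ∉ Right.
From (b): ingot ∉ Green.
(f) (exactly one): gasket ∈ Green.
(c) (exactly one): valve ∉ Green.
(e) (disjoint): gasket ∉ Red.

gasket: Green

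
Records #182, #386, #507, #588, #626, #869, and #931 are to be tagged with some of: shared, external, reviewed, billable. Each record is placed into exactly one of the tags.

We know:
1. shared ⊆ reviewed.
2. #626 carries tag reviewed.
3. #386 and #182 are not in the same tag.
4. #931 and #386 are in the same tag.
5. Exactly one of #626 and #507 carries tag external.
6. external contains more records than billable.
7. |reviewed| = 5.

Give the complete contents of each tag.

shared = {}; external = {#182, #507}; reviewed = {#386, #588, #626, #869, #931}; billable = {}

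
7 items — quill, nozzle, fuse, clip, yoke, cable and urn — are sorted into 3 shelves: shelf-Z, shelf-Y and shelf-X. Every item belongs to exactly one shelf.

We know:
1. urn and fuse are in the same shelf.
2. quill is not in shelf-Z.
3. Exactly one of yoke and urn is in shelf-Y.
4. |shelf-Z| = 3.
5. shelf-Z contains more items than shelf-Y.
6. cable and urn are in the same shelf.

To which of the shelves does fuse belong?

fuse: shelf-Z

From (2): quill ∉ shelf-Z.
Suppose fuse ∉ shelf-Z: no assignment then satisfies all the clues, so fuse ∈ shelf-Z.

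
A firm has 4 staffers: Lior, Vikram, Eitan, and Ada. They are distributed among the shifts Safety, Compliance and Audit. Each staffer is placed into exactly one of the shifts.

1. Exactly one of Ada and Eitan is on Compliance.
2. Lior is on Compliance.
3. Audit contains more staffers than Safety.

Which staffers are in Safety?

Safety = {}

From (2): Lior ∈ Compliance.
Suppose Vikram ∈ Safety: no assignment then satisfies all the clues, so Vikram ∉ Safety.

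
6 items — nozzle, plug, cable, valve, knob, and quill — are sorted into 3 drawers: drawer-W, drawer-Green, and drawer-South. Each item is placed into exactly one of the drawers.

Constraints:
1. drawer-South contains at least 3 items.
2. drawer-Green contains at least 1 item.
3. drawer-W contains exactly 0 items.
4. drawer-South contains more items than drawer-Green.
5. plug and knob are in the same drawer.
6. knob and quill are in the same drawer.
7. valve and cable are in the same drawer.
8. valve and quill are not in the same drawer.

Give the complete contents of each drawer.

(3): drawer-W already has 0, so the rest are out.
Suppose nozzle ∈ drawer-Green: no assignment then satisfies all the clues, so nozzle ∉ drawer-Green.

drawer-W = {}; drawer-Green = {cable, valve}; drawer-South = {knob, nozzle, plug, quill}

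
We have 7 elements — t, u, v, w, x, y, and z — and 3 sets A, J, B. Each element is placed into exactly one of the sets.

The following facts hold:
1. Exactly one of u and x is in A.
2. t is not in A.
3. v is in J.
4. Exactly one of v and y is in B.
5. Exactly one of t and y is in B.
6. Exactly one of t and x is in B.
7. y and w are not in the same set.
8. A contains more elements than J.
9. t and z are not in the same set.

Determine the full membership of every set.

A = {u, w, z}; J = {t, v}; B = {x, y}

From (2): t ∉ A.
From (3): v ∈ J.
(4) (exactly one): y ∈ B.
(5) (exactly one): t ∉ B.
(6) (exactly one): x ∈ B.
(7): w ∉ B.
Only one set left: t ∈ J.
(1) (exactly one): u ∈ A.
(9): z ∉ J.
Suppose w ∉ A: no assignment then satisfies all the clues, so w ∈ A.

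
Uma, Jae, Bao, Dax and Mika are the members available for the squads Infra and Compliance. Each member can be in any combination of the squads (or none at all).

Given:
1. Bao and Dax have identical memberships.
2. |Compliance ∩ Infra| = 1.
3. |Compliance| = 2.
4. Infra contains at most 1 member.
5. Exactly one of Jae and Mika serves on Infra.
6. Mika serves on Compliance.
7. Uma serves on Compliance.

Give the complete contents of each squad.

Infra = {Mika}; Compliance = {Mika, Uma}

From (6): Mika ∈ Compliance.
From (7): Uma ∈ Compliance.
(3): Compliance already has 2, so the rest are out.
Suppose Uma ∈ Infra: no assignment then satisfies all the clues, so Uma ∉ Infra.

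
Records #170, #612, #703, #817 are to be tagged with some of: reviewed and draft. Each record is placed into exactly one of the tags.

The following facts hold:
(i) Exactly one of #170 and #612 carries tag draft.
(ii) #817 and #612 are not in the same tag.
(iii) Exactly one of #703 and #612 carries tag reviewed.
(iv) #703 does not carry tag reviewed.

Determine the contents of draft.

From (iv): #703 ∉ reviewed.
(iii) (exactly one): #612 ∈ reviewed.
Only one tag left: #703 ∈ draft.
(i) (exactly one): #170 ∈ draft.
(ii): #817 ∉ reviewed.
Only one tag left: #817 ∈ draft.

draft = {#170, #703, #817}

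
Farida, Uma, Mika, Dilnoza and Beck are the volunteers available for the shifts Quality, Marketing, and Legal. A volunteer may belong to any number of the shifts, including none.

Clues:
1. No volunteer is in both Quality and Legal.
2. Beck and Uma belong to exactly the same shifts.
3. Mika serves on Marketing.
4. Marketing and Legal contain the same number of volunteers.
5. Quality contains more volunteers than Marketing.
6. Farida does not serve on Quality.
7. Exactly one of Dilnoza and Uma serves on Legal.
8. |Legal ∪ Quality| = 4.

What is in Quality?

Quality = {Beck, Mika, Uma}

From (3): Mika ∈ Marketing.
From (6): Farida ∉ Quality.
Suppose Uma ∉ Quality: no assignment then satisfies all the clues, so Uma ∈ Quality.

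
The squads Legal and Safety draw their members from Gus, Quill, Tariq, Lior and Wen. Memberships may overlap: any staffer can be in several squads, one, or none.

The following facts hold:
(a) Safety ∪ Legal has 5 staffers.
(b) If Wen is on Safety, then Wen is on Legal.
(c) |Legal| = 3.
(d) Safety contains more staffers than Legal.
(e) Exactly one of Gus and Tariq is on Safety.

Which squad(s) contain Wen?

Wen: Legal, Safety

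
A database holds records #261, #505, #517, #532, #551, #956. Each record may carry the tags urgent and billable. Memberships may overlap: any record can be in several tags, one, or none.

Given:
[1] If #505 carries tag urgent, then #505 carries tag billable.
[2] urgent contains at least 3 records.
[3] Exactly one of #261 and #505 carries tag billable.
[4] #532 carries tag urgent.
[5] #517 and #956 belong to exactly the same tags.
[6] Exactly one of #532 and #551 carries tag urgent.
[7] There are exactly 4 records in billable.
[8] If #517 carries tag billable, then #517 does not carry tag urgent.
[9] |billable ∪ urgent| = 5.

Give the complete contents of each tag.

urgent = {#261, #505, #532}; billable = {#505, #517, #532, #956}

From (4): #532 ∈ urgent.
(6) (exactly one): #551 ∉ urgent.
Suppose #261 ∉ urgent: no assignment then satisfies all the clues, so #261 ∈ urgent.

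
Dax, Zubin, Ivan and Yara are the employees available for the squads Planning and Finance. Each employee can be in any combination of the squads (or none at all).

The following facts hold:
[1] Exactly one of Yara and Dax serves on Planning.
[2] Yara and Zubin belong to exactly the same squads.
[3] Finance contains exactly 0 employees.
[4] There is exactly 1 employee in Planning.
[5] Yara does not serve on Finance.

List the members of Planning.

Planning = {Dax}

From (5): Yara ∉ Finance.
(2): Zubin matches Yara: Zubin ∉ Finance.
(3): Finance already has 0, so the rest are out.
Suppose Dax ∉ Planning: no assignment then satisfies all the clues, so Dax ∈ Planning.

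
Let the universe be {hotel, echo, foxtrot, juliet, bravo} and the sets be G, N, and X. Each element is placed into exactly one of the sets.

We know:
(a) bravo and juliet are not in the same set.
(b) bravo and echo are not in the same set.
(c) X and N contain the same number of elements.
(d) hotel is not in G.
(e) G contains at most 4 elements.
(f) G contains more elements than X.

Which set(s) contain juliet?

juliet: G

From (d): hotel ∉ G.
Suppose juliet ∉ G: no assignment then satisfies all the clues, so juliet ∈ G.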